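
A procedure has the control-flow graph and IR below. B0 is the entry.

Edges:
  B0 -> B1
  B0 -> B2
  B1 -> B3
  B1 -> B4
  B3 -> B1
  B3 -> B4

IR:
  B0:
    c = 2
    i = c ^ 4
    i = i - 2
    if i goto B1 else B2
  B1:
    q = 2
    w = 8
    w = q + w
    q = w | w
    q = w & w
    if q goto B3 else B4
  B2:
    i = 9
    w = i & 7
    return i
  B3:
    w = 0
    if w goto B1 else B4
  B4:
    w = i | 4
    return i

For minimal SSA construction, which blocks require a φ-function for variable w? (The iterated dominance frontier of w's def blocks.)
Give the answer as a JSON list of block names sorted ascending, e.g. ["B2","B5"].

idom tree: B1←B0 B2←B0 B3←B1 B4←B1
Join-block Dom:
  B1: preds {B0,B3}: {B0} ∩ {B0,B1,B3} = {B0}; idom=B0
  B4: preds {B1,B3}: {B0,B1} ∩ {B0,B1,B3} = {B0,B1}; idom=B1

Frontier:
  join B1 pred B0: · stop@B0
  join B1 pred B3: B3→B1 stop@B0
  join B4 pred B1: · stop@B1
  join B4 pred B3: B3 stop@B1
  B0: DF=∅
  B1: DF={B1}
  B2: DF=∅
  B3: DF={B1,B4}
  B4: DF=∅

φ for w: defs {B1,B2,B3,B4}
  DF⁺ = {B1,B4}

Answer: ["B1", "B4"]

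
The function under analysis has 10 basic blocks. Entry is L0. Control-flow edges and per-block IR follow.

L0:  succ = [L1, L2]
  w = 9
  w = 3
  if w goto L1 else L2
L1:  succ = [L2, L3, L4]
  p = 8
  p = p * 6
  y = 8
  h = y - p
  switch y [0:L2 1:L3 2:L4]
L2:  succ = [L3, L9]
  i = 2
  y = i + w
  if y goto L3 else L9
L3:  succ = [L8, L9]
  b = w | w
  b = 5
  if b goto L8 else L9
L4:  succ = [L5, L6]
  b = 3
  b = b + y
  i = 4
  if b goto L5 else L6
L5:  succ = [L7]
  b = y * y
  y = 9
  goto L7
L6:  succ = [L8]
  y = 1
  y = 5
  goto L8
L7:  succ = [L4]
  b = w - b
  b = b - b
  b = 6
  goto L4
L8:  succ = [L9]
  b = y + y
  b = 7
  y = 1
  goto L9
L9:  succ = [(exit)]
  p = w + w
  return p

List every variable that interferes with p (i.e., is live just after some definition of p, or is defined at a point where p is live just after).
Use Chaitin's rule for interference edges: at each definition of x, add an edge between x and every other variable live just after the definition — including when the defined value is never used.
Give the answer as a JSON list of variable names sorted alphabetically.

Block summaries:
  L0 def {w} use ∅
  L1 def {h,p,y} use ∅
  L2 def {i,y} use {w}
  L3 def {b} use {w}
  L4 def {b,i} use {y}
  L5 def {b,y} use {y}
  L6 def {y} use ∅
  L7 def {b} use {b,w}
  L8 def {b,y} use {y}
  L9 def {p} use {w}

Live sets:
  L0: in=∅ out={w}
  L1: in={w} out={w,y}
  L2: in={w} out={w,y}
  L3: in={w,y} out={w,y}
  L4: in={w,y} out={w,y}
  L5: in={w,y} out={b,w,y}
  L6: in={w} out={w,y}
  L7: in={b,w,y} out={w,y}
  L8: in={w,y} out={w}
  L9: in={w} out=∅

Interfere edges:
  b: {i,w,y}
  h: {w,y}
  i: {b,w,y}
  p: {w,y}
  w: {b,h,i,p,y}
  y: {b,h,i,p,w}

N(p) = ["w", "y"]

Answer: ["w", "y"]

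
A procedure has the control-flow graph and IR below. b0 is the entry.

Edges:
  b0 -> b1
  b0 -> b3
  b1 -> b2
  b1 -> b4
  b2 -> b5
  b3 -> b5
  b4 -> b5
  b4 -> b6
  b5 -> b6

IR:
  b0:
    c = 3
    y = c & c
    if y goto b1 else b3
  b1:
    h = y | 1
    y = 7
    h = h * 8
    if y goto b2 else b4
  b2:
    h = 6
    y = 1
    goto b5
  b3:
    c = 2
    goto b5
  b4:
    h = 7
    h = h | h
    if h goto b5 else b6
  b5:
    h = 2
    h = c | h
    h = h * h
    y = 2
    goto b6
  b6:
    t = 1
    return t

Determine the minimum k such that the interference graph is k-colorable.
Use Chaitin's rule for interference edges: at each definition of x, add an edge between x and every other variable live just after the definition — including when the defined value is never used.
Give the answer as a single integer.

Per-block:
  b0 def {c,y} use ∅
  b1 def {h,y} use {y}
  b2 def {h,y} use ∅
  b3 def {c} use ∅
  b4 def {h} use ∅
  b5 def {h,y} use {c}
  b6 def {t} use ∅

Backward fixpoint:
  live b0: ∅→{c,y}
  live b1: {c,y}→{c}
  live b2: {c}→{c}
  live b3: ∅→{c}
  live b4: {c}→{c}
  live b5: {c}→∅
  live b6: ∅→∅

Interfere edges:
  c: {h,y}
  h: {c,y}
  t: ∅
  y: {c,h}

Colouring:
  {c,h,y} pairwise interfere (3-clique) ⇒ χ ≥ 3
  3-colouring: c0={c,t}  c1={h}  c2={y}
  χ = 3

Answer: 3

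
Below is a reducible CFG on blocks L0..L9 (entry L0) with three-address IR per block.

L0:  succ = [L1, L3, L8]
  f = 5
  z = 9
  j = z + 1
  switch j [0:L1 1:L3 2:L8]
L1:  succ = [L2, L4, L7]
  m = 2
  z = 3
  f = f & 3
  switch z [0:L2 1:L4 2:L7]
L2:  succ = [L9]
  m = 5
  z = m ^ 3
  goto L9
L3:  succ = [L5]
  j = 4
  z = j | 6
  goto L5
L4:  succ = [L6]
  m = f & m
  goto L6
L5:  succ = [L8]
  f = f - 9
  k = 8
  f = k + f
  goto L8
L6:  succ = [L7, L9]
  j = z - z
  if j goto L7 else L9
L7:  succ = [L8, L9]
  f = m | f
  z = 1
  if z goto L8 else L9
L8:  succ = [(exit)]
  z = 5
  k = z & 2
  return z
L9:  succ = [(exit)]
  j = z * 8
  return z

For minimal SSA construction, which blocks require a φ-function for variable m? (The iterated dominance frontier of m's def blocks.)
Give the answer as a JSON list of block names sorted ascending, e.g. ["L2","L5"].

Answer: ["L7", "L8", "L9"]

Analysis:
idom tree: L1←L0 L2←L1 L3←L0 L4←L1 L5←L3 L6←L4 L7←L1 L8←L0 L9←L1
Dom at joins:
  L7: preds {L1,L6}: {L0,L1} ∩ {L0,L1,L4,L6} = {L0,L1}; idom=L1
  L8: preds {L0,L5,L7}: {L0} ∩ {L0,L3,L5} ∩ {L0,L1,L7} = {L0}; idom=L0
  L9: preds {L2,L6,L7}: {L0,L1,L2} ∩ {L0,L1,L4,L6} ∩ {L0,L1,L7} = {L0,L1}; idom=L1

Frontier:
  L7←L1: walk · to L1
  L7←L6: walk L6→L4 to L1
  L8←L0: walk · to L0
  L8←L5: walk L5→L3 to L0
  L8←L7: walk L7→L1 to L0
  L9←L2: walk L2 to L1
  L9←L6: walk L6→L4 to L1
  L9←L7: walk L7 to L1
  L0: DF=∅
  L1: DF={L8}
  L2: DF={L9}
  L3: DF={L8}
  L4: DF={L7,L9}
  L5: DF={L8}
  L6: DF={L7,L9}
  L7: DF={L8,L9}
  L8: DF=∅
  L9: DF=∅

φ for m: defs {L1,L2,L4}
  DF⁺ = {L7,L8,L9}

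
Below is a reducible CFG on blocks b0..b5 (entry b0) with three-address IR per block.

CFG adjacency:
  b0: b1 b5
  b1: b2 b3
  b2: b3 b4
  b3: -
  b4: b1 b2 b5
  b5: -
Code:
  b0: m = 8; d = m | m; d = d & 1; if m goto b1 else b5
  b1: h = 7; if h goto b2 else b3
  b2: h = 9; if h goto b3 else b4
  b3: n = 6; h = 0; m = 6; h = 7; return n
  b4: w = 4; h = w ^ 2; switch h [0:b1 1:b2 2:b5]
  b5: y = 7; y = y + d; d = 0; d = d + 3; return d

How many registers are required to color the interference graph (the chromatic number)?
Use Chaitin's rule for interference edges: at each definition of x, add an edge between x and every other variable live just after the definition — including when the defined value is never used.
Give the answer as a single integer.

def/use:
  b0 def {d,m} use ∅
  b1 def {h} use ∅
  b2 def {h} use ∅
  b3 def {h,m,n} use ∅
  b4 def {h,w} use ∅
  b5 def {d,y} use {d}

Live sets:
  b0: in=∅ out={d}
  b1: in={d} out={d}
  b2: in={d} out={d}
  b3: in=∅ out=∅
  b4: in={d} out={d}
  b5: in={d} out=∅

Conflict graph:
  d — {h,m,w,y}
  h — {d,n}
  m — {d,n}
  n — {h,m}
  w — {d}
  y — {d}

Registers:
  lower bound: {d,h} mutually conflict ⇒ χ ≥ 2
  2-colouring: c0={d,n}  c1={h,m,w,y}
  χ = 2

Answer: 2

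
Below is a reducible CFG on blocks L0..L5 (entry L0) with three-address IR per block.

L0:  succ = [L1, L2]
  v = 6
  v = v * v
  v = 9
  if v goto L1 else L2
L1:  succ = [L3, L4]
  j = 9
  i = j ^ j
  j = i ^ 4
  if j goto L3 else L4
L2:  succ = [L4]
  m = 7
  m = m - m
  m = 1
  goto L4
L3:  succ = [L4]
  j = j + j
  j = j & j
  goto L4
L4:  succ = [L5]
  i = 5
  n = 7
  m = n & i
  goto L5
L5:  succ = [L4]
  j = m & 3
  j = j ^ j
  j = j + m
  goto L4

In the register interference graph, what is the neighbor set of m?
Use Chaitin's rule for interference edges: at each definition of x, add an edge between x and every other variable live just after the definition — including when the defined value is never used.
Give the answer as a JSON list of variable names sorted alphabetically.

Answer: ["j"]

Working:
Per-block:
  L0: {v} / ∅
  L1: {i,j} / ∅
  L2: {m} / ∅
  L3: {j} / {j}
  L4: {i,m,n} / ∅
  L5: {j} / {m}

Liveness:
  L0: in=∅ out=∅
  L1: in=∅ out={j}
  L2: in=∅ out=∅
  L3: in={j} out=∅
  L4: in=∅ out={m}
  L5: in={m} out=∅

Interference:
  i — {n}
  j — {m}
  m — {j}
  n — {i}
  v — ∅

N(m) = ["j"]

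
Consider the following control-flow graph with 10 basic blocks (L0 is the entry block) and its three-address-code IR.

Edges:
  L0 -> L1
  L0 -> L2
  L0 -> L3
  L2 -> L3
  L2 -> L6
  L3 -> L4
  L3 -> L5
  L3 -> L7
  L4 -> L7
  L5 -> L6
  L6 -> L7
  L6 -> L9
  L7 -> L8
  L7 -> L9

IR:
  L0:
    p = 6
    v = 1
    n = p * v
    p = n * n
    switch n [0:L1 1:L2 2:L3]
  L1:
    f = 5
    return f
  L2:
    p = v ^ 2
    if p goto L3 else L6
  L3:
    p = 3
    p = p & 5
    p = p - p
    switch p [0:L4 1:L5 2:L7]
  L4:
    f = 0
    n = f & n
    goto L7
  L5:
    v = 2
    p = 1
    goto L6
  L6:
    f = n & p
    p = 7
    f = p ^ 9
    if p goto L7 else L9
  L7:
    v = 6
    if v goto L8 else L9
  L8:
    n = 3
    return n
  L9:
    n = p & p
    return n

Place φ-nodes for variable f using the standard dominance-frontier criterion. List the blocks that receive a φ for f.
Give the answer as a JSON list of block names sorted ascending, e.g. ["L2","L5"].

Answer: ["L7", "L9"]

Analysis:
idom tree: L1←L0 L2←L0 L3←L0 L4←L3 L5←L3 L6←L0 L7←L0 L8←L7 L9←L0
Dom∩ at merges:
  L3: preds {L0,L2}: {L0} ∩ {L0,L2} = {L0}; idom=L0
  L6: preds {L2,L5}: {L0,L2} ∩ {L0,L3,L5} = {L0}; idom=L0
  L7: preds {L3,L4,L6}: {L0,L3} ∩ {L0,L3,L4} ∩ {L0,L6} = {L0}; idom=L0
  L9: preds {L6,L7}: {L0,L6} ∩ {L0,L7} = {L0}; idom=L0

Frontier:
  L3←L0: walk · to L0
  L3←L2: walk L2 to L0
  L6←L2: walk L2 to L0
  L6←L5: walk L5→L3 to L0
  L7←L3: walk L3 to L0
  L7←L4: walk L4→L3 to L0
  L7←L6: walk L6 to L0
  L9←L6: walk L6 to L0
  L9←L7: walk L7 to L0
  L0: DF=∅
  L1: DF=∅
  L2: DF={L3,L6}
  L3: DF={L6,L7}
  L4: DF={L7}
  L5: DF={L6}
  L6: DF={L7,L9}
  L7: DF={L9}
  L8: DF=∅
  L9: DF=∅

φ for f: defs {L1,L4,L6}
  DF⁺ = {L7,L9}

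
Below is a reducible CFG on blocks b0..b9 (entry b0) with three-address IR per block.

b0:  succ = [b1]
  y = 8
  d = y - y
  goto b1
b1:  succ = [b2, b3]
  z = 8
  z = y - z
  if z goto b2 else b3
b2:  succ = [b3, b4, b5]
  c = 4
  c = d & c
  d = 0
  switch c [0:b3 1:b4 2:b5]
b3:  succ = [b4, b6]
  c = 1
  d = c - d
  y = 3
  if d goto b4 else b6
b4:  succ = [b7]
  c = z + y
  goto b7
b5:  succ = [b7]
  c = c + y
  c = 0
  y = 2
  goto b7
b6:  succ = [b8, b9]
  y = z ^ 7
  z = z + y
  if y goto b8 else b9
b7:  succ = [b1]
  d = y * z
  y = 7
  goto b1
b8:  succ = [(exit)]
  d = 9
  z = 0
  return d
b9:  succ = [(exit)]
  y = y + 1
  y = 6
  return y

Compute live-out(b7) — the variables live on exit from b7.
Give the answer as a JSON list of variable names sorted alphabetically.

Block summaries:
  b0: def={d,y} ue=∅
  b1: def={z} ue={y}
  b2: def={c,d} ue={d}
  b3: def={c,d,y} ue={d}
  b4: def={c} ue={y,z}
  b5: def={c,y} ue={c,y}
  b6: def={y,z} ue={z}
  b7: def={d,y} ue={y,z}
  b8: def={d,z} ue=∅
  b9: def={y} ue={y}

Liveness:
  live b0: ∅→{d,y}
  live b1: {d,y}→{d,y,z}
  live b2: {d,y,z}→{c,d,y,z}
  live b3: {d,z}→{y,z}
  live b4: {y,z}→{y,z}
  live b5: {c,y,z}→{y,z}
  live b6: {z}→{y}
  live b7: {y,z}→{d,y}
  live b8: ∅→∅
  live b9: {y}→∅

live-out(b7) = ["d", "y"]

Answer: ["d", "y"]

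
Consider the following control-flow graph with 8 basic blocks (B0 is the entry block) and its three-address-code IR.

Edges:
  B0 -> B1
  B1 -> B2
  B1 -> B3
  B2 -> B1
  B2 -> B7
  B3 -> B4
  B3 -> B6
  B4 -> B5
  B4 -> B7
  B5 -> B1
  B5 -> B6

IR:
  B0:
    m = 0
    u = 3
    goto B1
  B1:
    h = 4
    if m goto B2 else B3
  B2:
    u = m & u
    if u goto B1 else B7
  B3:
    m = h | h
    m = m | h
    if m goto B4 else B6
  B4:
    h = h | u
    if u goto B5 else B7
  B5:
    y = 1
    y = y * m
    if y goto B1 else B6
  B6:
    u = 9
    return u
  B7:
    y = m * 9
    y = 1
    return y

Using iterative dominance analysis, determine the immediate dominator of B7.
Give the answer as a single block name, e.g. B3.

idom tree: B1←B0 B2←B1 B3←B1 B4←B3 B5←B4 B6←B3 B7←B1
Dom∩ at merges:
  B1: preds {B0,B2,B5}: {B0} ∩ {B0,B1,B2} ∩ {B0,B1,B3,B4,B5} = {B0}; idom=B0
  B6: preds {B3,B5}: {B0,B1,B3} ∩ {B0,B1,B3,B4,B5} = {B0,B1,B3}; idom=B3
  B7: preds {B2,B4}: {B0,B1,B2} ∩ {B0,B1,B3,B4} = {B0,B1}; idom=B1

idom(B7) = B1

Answer: B1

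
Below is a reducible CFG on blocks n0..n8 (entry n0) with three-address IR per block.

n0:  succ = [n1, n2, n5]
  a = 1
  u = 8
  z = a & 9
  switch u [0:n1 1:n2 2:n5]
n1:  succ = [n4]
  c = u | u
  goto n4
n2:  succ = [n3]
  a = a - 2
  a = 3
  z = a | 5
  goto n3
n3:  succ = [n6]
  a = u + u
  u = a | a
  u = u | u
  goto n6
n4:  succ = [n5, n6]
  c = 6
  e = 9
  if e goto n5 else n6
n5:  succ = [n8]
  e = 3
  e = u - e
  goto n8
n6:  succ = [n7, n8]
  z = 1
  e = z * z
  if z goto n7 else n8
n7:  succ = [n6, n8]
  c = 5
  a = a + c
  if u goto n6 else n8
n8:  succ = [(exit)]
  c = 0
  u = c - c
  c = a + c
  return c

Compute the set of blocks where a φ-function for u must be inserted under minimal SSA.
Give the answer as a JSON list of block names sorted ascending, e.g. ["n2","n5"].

idom tree: n1←n0 n2←n0 n3←n2 n4←n1 n5←n0 n6←n0 n7←n6 n8←n0
Dom∩ at merges:
  n5: preds {n0,n4}: {n0} ∩ {n0,n1,n4} = {n0}; idom=n0
  n6: preds {n3,n4,n7}: {n0,n2,n3} ∩ {n0,n1,n4} ∩ {n0,n6,n7} = {n0}; idom=n0
  n8: preds {n5,n6,n7}: {n0,n5} ∩ {n0,n6} ∩ {n0,n6,n7} = {n0}; idom=n0

Frontier:
  join n5 pred n0: · stop@n0
  join n5 pred n4: n4→n1 stop@n0
  join n6 pred n3: n3→n2 stop@n0
  join n6 pred n4: n4→n1 stop@n0
  join n6 pred n7: n7→n6 stop@n0
  join n8 pred n5: n5 stop@n0
  join n8 pred n6: n6 stop@n0
  join n8 pred n7: n7→n6 stop@n0
  DF(n0)=∅
  DF(n1)={n5,n6}
  DF(n2)={n6}
  DF(n3)={n6}
  DF(n4)={n5,n6}
  DF(n5)={n8}
  DF(n6)={n6,n8}
  DF(n7)={n6,n8}
  DF(n8)=∅

φ for u: defs {n0,n3,n8}
  DF⁺ = {n6,n8}

Answer: ["n6", "n8"]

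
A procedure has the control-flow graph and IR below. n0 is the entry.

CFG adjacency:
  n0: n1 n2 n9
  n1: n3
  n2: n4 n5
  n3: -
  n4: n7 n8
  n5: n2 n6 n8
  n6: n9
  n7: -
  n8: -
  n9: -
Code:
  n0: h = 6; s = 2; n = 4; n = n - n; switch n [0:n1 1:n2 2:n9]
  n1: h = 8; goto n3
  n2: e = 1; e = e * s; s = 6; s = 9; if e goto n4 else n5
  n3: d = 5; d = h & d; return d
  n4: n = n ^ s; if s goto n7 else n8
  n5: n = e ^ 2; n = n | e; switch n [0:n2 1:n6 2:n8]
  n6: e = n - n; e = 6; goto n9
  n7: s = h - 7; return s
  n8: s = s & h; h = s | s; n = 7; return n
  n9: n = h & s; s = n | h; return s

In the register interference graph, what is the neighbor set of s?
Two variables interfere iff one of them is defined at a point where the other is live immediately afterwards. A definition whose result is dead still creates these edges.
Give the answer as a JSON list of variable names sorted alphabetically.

Per-block:
  n0: {h,n,s} / ∅
  n1: {h} / ∅
  n2: {e,s} / {s}
  n3: {d} / {h}
  n4: {n} / {n,s}
  n5: {n} / {e}
  n6: {e} / {n}
  n7: {s} / {h}
  n8: {h,n,s} / {h,s}
  n9: {n,s} / {h,s}

Backward fixpoint:
  n0 li=∅ lo={h,n,s}
  n1 li=∅ lo={h}
  n2 li={h,n,s} lo={e,h,n,s}
  n3 li={h} lo=∅
  n4 li={h,n,s} lo={h,s}
  n5 li={e,h,s} lo={h,n,s}
  n6 li={h,n,s} lo={h,s}
  n7 li={h} lo=∅
  n8 li={h,s} lo=∅
  n9 li={h,s} lo=∅

Conflict graph:
  d — {h}
  e — {h,n,s}
  h — {d,e,n,s}
  n — {e,h,s}
  s — {e,h,n}

N(s) = ["e", "h", "n"]

Answer: ["e", "h", "n"]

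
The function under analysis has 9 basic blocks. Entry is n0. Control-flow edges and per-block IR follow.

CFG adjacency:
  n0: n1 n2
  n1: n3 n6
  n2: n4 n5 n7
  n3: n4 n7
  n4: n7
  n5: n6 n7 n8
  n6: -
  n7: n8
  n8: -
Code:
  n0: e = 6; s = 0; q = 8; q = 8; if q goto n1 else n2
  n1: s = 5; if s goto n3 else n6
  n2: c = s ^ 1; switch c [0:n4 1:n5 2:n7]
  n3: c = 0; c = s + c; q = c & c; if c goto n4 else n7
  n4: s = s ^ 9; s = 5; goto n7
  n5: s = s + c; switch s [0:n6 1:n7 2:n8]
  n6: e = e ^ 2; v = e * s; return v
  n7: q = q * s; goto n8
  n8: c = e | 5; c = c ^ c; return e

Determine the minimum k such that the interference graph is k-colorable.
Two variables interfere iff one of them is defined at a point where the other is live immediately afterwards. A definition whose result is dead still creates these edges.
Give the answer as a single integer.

Block summaries:
  n0: def={e,q,s} ue=∅
  n1: def={s} ue=∅
  n2: def={c} ue={s}
  n3: def={c,q} ue={s}
  n4: def={s} ue={s}
  n5: def={s} ue={c,s}
  n6: def={e,v} ue={e,s}
  n7: def={q} ue={q,s}
  n8: def={c} ue={e}

Liveness:
  n0 li=∅ lo={e,q,s}
  n1 li={e} lo={e,s}
  n2 li={e,q,s} lo={c,e,q,s}
  n3 li={e,s} lo={e,q,s}
  n4 li={e,q,s} lo={e,q,s}
  n5 li={c,e,q,s} lo={e,q,s}
  n6 li={e,s} lo=∅
  n7 li={e,q,s} lo={e}
  n8 li={e} lo=∅

Conflict graph:
  c — {e,q,s}
  e — {c,q,s}
  q — {c,e,s}
  s — {c,e,q}
  v — ∅

Colouring:
  {c,e,q,s} pairwise interfere (4-clique) ⇒ χ ≥ 4
  assign c→c0 e→c1 q→c2 s→c3 v→c0 — no edge inside a register ⇒ χ ≤ 4
  χ = 4

Answer: 4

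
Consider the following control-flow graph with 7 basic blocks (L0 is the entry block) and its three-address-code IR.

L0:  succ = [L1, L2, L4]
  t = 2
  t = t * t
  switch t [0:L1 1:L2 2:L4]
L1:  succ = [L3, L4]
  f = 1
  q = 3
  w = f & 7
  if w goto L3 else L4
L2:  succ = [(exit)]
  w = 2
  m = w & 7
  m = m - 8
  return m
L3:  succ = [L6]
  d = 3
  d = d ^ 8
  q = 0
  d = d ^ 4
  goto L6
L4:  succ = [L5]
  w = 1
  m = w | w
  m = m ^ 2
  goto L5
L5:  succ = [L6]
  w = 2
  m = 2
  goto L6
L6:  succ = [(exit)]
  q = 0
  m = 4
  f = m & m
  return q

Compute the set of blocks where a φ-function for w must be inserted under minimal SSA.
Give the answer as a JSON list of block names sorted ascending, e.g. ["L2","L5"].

Answer: ["L4", "L6"]

Derivation:
idom tree: L1←L0 L2←L0 L3←L1 L4←L0 L5←L4 L6←L0
Dom at joins:
  L4: preds {L0,L1}: {L0} ∩ {L0,L1} = {L0}; idom=L0
  L6: preds {L3,L5}: {L0,L1,L3} ∩ {L0,L4,L5} = {L0}; idom=L0

Frontier:
  join L4 pred L0: · stop@L0
  join L4 pred L1: L1 stop@L0
  join L6 pred L3: L3→L1 stop@L0
  join L6 pred L5: L5→L4 stop@L0
  L0: DF=∅
  L1: DF={L4,L6}
  L2: DF=∅
  L3: DF={L6}
  L4: DF={L6}
  L5: DF={L6}
  L6: DF=∅

φ for w: defs {L1,L2,L4,L5}
  DF⁺ = {L4,L6}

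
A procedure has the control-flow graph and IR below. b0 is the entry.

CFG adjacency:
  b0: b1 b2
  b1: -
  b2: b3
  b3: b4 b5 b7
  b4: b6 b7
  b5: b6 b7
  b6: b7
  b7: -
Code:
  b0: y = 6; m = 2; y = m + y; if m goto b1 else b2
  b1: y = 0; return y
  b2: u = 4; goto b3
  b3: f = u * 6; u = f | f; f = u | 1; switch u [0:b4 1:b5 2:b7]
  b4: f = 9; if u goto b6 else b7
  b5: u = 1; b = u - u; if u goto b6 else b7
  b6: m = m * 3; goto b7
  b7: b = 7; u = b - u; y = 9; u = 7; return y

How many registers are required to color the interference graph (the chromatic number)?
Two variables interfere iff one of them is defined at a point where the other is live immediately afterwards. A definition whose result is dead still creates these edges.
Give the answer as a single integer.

Per-block:
  b0: def={m,y} ue=∅
  b1: def={y} ue=∅
  b2: def={u} ue=∅
  b3: def={f,u} ue={u}
  b4: def={f} ue={u}
  b5: def={b,u} ue=∅
  b6: def={m} ue={m}
  b7: def={b,u,y} ue={u}

Live sets:
  b0 li=∅ lo={m}
  b1 li=∅ lo=∅
  b2 li={m} lo={m,u}
  b3 li={m,u} lo={m,u}
  b4 li={m,u} lo={m,u}
  b5 li={m} lo={m,u}
  b6 li={m,u} lo={u}
  b7 li={u} lo=∅

Conflict graph:
  b — {m,u}
  f — {m,u}
  m — {b,f,u,y}
  u — {b,f,m,y}
  y — {m,u}

Chromatic number:
  {b,m,u} pairwise interfere (3-clique) ⇒ χ ≥ 3
  3-colouring: r0={m}  r1={u}  r2={b,f,y}
  χ = 3

Answer: 3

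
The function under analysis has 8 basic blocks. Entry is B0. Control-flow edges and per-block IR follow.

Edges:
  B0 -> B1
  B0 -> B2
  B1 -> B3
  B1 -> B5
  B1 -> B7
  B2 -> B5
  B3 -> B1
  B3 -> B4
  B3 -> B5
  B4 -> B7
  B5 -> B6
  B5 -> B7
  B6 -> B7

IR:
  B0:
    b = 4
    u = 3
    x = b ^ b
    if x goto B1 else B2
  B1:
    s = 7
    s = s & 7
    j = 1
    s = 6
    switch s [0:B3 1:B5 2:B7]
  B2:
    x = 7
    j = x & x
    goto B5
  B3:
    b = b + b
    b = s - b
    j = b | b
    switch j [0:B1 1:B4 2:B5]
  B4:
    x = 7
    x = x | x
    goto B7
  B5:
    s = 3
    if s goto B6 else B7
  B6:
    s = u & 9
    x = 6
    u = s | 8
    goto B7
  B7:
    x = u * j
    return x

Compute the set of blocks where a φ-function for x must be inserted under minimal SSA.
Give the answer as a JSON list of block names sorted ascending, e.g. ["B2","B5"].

idom tree: B1←B0 B2←B0 B3←B1 B4←B3 B5←B0 B6←B5 B7←B0
Join-block Dom:
  B1: preds {B0,B3}: {B0} ∩ {B0,B1,B3} = {B0}; idom=B0
  B5: preds {B1,B2,B3}: {B0,B1} ∩ {B0,B2} ∩ {B0,B1,B3} = {B0}; idom=B0
  B7: preds {B1,B4,B5,B6}: {B0,B1} ∩ {B0,B1,B3,B4} ∩ {B0,B5} ∩ {B0,B5,B6} = {B0}; idom=B0

DF derivation:
  join B1 pred B0: · stop@B0
  join B1 pred B3: B3→B1 stop@B0
  join B5 pred B1: B1 stop@B0
  join B5 pred B2: B2 stop@B0
  join B5 pred B3: B3→B1 stop@B0
  join B7 pred B1: B1 stop@B0
  join B7 pred B4: B4→B3→B1 stop@B0
  join B7 pred B5: B5 stop@B0
  join B7 pred B6: B6→B5 stop@B0
  DF(B0)=∅
  DF(B1)={B1,B5,B7}
  DF(B2)={B5}
  DF(B3)={B1,B5,B7}
  DF(B4)={B7}
  DF(B5)={B7}
  DF(B6)={B7}
  DF(B7)=∅

φ for x: defs {B0,B2,B4,B6,B7}
  DF⁺ = {B5,B7}

Answer: ["B5", "B7"]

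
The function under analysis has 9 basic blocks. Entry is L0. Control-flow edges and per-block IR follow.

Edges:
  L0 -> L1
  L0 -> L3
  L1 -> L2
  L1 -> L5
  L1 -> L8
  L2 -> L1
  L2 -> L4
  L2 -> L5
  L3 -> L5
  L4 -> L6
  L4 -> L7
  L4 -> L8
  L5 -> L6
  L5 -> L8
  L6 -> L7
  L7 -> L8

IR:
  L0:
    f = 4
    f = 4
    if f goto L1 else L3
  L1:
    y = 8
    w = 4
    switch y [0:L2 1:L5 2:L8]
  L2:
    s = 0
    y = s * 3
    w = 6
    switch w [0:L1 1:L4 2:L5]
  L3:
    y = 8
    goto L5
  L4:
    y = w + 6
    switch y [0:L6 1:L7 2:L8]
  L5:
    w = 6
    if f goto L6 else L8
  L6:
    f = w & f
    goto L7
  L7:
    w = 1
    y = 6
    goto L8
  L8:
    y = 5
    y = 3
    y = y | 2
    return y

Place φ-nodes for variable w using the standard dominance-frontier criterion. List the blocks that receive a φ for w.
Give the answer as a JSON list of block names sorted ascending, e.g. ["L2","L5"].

idom tree: L1←L0 L2←L1 L3←L0 L4←L2 L5←L0 L6←L0 L7←L0 L8←L0
Dom at joins:
  L1: preds {L0,L2}: {L0} ∩ {L0,L1,L2} = {L0}; idom=L0
  L5: preds {L1,L2,L3}: {L0,L1} ∩ {L0,L1,L2} ∩ {L0,L3} = {L0}; idom=L0
  L6: preds {L4,L5}: {L0,L1,L2,L4} ∩ {L0,L5} = {L0}; idom=L0
  L7: preds {L4,L6}: {L0,L1,L2,L4} ∩ {L0,L6} = {L0}; idom=L0
  L8: preds {L1,L4,L5,L7}: {L0,L1} ∩ {L0,L1,L2,L4} ∩ {L0,L5} ∩ {L0,L7} = {L0}; idom=L0

DF derivation:
  L1←L0: walk · to L0
  L1←L2: walk L2→L1 to L0
  L5←L1: walk L1 to L0
  L5←L2: walk L2→L1 to L0
  L5←L3: walk L3 to L0
  L6←L4: walk L4→L2→L1 to L0
  L6←L5: walk L5 to L0
  L7←L4: walk L4→L2→L1 to L0
  L7←L6: walk L6 to L0
  L8←L1: walk L1 to L0
  L8←L4: walk L4→L2→L1 to L0
  L8←L5: walk L5 to L0
  L8←L7: walk L7 to L0
  DF(L0)=∅
  DF(L1)={L1,L5,L6,L7,L8}
  DF(L2)={L1,L5,L6,L7,L8}
  DF(L3)={L5}
  DF(L4)={L6,L7,L8}
  DF(L5)={L6,L8}
  DF(L6)={L7}
  DF(L7)={L8}
  DF(L8)=∅

φ for w: defs {L1,L2,L5,L7}
  DF⁺ = {L1,L5,L6,L7,L8}

Answer: ["L1", "L5", "L6", "L7", "L8"]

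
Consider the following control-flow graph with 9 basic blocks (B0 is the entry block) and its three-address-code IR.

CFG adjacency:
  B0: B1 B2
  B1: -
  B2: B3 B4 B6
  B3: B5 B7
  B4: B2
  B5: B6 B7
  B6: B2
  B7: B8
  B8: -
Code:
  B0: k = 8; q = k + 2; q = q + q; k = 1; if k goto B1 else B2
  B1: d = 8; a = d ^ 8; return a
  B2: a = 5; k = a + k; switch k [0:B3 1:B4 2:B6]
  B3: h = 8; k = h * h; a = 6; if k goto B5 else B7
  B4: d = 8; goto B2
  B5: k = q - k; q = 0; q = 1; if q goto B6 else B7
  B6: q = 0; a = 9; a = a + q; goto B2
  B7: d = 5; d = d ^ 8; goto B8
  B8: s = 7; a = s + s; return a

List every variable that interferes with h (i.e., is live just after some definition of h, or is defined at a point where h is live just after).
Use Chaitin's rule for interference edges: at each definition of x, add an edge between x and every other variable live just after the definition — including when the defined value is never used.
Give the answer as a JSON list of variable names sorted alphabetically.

Answer: ["q"]

Analysis:
Per-block:
  B0 def {k,q} use ∅
  B1 def {a,d} use ∅
  B2 def {a,k} use {k}
  B3 def {a,h,k} use ∅
  B4 def {d} use ∅
  B5 def {k,q} use {k,q}
  B6 def {a,q} use ∅
  B7 def {d} use ∅
  B8 def {a,s} use ∅

Liveness:
  live B0: ∅→{k,q}
  live B1: ∅→∅
  live B2: {k,q}→{k,q}
  live B3: {q}→{k,q}
  live B4: {k,q}→{k,q}
  live B5: {k,q}→{k}
  live B6: {k}→{k,q}
  live B7: ∅→∅
  live B8: ∅→∅

Interfere edges:
  a↔{k,q}
  d↔{k,q}
  h↔{q}
  k↔{a,d,q}
  q↔{a,d,h,k}
  s↔∅

N(h) = ["q"]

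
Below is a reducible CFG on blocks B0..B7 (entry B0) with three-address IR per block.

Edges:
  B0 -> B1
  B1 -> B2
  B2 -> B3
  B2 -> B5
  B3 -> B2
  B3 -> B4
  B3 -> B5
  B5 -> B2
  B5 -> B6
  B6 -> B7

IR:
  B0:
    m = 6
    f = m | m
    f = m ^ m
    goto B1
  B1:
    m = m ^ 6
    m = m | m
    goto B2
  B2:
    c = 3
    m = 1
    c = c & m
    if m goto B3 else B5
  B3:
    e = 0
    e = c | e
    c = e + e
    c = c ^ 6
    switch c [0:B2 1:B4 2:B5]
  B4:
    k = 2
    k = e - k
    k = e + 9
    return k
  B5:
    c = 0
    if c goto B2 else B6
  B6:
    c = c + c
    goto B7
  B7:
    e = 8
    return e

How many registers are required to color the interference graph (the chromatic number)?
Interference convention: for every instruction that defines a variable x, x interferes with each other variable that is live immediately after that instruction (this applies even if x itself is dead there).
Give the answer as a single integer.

Answer: 2

Working:
def/use:
  B0: {f,m} / ∅
  B1: {m} / {m}
  B2: {c,m} / ∅
  B3: {c,e} / {c}
  B4: {k} / {e}
  B5: {c} / ∅
  B6: {c} / {c}
  B7: {e} / ∅

Liveness:
  live B0: ∅→{m}
  live B1: {m}→∅
  live B2: ∅→{c}
  live B3: {c}→{e}
  live B4: {e}→∅
  live B5: ∅→{c}
  live B6: {c}→∅
  live B7: ∅→∅

Interference:
  c: {e,m}
  e: {c,k}
  f: {m}
  k: {e}
  m: {c,f}

Colouring:
  lower bound: {c,e} mutually conflict ⇒ χ ≥ 2
  assign c→R0 e→R1 f→R0 k→R0 m→R1 — no edge inside a register ⇒ χ ≤ 2
  χ = 2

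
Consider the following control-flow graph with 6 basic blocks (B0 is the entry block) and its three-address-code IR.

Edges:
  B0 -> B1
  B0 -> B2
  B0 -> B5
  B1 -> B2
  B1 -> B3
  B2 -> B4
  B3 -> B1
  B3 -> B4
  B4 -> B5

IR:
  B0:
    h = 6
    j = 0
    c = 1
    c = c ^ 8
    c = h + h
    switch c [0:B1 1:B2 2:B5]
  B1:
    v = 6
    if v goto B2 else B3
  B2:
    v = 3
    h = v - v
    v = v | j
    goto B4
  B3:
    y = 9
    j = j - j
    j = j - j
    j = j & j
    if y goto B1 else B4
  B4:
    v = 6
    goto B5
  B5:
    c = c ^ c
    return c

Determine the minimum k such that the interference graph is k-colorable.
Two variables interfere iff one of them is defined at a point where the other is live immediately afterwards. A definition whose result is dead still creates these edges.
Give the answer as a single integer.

Answer: 4

Derivation:
def/use:
  B0: {c,h,j} / ∅
  B1: {v} / ∅
  B2: {h,v} / {j}
  B3: {j,y} / {j}
  B4: {v} / ∅
  B5: {c} / {c}

Liveness:
  B0: in=∅ out={c,j}
  B1: in={c,j} out={c,j}
  B2: in={c,j} out={c}
  B3: in={c,j} out={c,j}
  B4: in={c} out={c}
  B5: in={c} out=∅

Interference:
  c — {h,j,v,y}
  h — {c,j,v}
  j — {c,h,v,y}
  v — {c,h,j}
  y — {c,j}

Registers:
  lower bound: {c,h,j,v} mutually conflict ⇒ χ ≥ 4
  assign c→R0 h→R2 j→R1 v→R3 y→R2 — no edge inside a register ⇒ χ ≤ 4
  χ = 4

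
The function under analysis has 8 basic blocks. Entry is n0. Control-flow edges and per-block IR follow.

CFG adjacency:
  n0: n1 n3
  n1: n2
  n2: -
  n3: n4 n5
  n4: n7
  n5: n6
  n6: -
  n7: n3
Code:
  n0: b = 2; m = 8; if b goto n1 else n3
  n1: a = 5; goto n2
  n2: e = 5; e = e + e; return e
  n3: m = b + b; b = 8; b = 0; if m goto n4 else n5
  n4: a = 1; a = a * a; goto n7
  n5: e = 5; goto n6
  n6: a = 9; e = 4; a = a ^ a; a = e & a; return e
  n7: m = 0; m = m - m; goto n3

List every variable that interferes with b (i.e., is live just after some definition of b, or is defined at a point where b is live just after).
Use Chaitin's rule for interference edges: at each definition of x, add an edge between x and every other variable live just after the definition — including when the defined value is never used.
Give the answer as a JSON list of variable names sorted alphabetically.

Block summaries:
  n0: def={b,m} ue=∅
  n1: def={a} ue=∅
  n2: def={e} ue=∅
  n3: def={b,m} ue={b}
  n4: def={a} ue=∅
  n5: def={e} ue=∅
  n6: def={a,e} ue=∅
  n7: def={m} ue=∅

Backward fixpoint:
  n0 li=∅ lo={b}
  n1 li=∅ lo=∅
  n2 li=∅ lo=∅
  n3 li={b} lo={b}
  n4 li={b} lo={b}
  n5 li=∅ lo=∅
  n6 li=∅ lo=∅
  n7 li={b} lo={b}

Conflict graph:
  a↔{b,e}
  b↔{a,m}
  e↔{a}
  m↔{b}

N(b) = ["a", "m"]

Answer: ["a", "m"]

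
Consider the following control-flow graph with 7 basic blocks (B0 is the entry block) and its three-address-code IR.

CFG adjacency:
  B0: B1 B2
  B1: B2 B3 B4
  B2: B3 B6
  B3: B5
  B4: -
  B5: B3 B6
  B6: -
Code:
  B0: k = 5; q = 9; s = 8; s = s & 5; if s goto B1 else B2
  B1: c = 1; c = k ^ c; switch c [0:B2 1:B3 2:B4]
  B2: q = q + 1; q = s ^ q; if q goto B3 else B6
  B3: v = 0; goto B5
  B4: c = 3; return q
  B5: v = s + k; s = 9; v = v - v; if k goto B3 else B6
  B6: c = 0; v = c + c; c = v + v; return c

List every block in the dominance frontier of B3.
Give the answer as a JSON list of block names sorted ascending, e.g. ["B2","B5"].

Answer: ["B3", "B6"]

Derivation:
idom tree: B1←B0 B2←B0 B3←B0 B4←B1 B5←B3 B6←B0
Join-block Dom:
  B2: preds {B0,B1}: {B0} ∩ {B0,B1} = {B0}; idom=B0
  B3: preds {B1,B2,B5}: {B0,B1} ∩ {B0,B2} ∩ {B0,B3,B5} = {B0}; idom=B0
  B6: preds {B2,B5}: {B0,B2} ∩ {B0,B3,B5} = {B0}; idom=B0

DF derivation:
  B2←B0: walk · to B0
  B2←B1: walk B1 to B0
  B3←B1: walk B1 to B0
  B3←B2: walk B2 to B0
  B3←B5: walk B5→B3 to B0
  B6←B2: walk B2 to B0
  B6←B5: walk B5→B3 to B0
  B0 → ∅
  B1 → {B2,B3}
  B2 → {B3,B6}
  B3 → {B3,B6}
  B4 → ∅
  B5 → {B3,B6}
  B6 → ∅

DF(B3) = ["B3", "B6"]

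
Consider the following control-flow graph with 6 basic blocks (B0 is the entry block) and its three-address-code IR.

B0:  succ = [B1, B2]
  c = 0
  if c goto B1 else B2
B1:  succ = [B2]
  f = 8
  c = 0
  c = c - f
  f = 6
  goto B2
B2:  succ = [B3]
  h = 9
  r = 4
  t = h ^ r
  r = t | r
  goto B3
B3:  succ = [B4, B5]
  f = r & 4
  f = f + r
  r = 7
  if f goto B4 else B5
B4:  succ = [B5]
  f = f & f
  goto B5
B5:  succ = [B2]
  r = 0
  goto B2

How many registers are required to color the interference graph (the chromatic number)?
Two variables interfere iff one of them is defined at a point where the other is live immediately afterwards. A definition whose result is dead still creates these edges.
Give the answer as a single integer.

Per-block:
  B0 def {c} use ∅
  B1 def {c,f} use ∅
  B2 def {h,r,t} use ∅
  B3 def {f,r} use {r}
  B4 def {f} use {f}
  B5 def {r} use ∅

Liveness:
  B0 li=∅ lo=∅
  B1 li=∅ lo=∅
  B2 li=∅ lo={r}
  B3 li={r} lo={f}
  B4 li={f} lo=∅
  B5 li=∅ lo=∅

Conflict graph:
  c: {f}
  f: {c,r}
  h: {r}
  r: {f,h,t}
  t: {r}

Registers:
  {c,f} pairwise interfere (2-clique) ⇒ χ ≥ 2
  2-colouring: r0={c,r}  r1={f,h,t}
  χ = 2

Answer: 2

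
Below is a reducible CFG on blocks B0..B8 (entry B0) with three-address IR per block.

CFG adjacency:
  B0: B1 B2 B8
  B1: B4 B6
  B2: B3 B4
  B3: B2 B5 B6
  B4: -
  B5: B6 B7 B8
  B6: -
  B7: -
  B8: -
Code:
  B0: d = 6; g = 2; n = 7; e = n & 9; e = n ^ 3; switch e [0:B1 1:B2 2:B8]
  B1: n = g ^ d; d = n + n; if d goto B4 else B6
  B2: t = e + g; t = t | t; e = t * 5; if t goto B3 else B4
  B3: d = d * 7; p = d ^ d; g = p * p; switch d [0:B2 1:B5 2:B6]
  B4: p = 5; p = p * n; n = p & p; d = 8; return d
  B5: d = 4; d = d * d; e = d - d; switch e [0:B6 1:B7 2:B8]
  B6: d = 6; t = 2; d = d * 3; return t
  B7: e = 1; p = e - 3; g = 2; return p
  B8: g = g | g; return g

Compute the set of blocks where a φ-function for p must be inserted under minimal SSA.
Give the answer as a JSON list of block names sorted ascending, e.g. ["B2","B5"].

idom tree: B1←B0 B2←B0 B3←B2 B4←B0 B5←B3 B6←B0 B7←B5 B8←B0
Dom at joins:
  B2: preds {B0,B3}: {B0} ∩ {B0,B2,B3} = {B0}; idom=B0
  B4: preds {B1,B2}: {B0,B1} ∩ {B0,B2} = {B0}; idom=B0
  B6: preds {B1,B3,B5}: {B0,B1} ∩ {B0,B2,B3} ∩ {B0,B2,B3,B5} = {B0}; idom=B0
  B8: preds {B0,B5}: {B0} ∩ {B0,B2,B3,B5} = {B0}; idom=B0

DF walk-up:
  B2←B0: walk · to B0
  B2←B3: walk B3→B2 to B0
  B4←B1: walk B1 to B0
  B4←B2: walk B2 to B0
  B6←B1: walk B1 to B0
  B6←B3: walk B3→B2 to B0
  B6←B5: walk B5→B3→B2 to B0
  B8←B0: walk · to B0
  B8←B5: walk B5→B3→B2 to B0
  DF(B0)=∅
  DF(B1)={B4,B6}
  DF(B2)={B2,B4,B6,B8}
  DF(B3)={B2,B6,B8}
  DF(B4)=∅
  DF(B5)={B6,B8}
  DF(B6)=∅
  DF(B7)=∅
  DF(B8)=∅

φ for p: defs {B3,B4,B7}
  DF⁺ = {B2,B4,B6,B8}

Answer: ["B2", "B4", "B6", "B8"]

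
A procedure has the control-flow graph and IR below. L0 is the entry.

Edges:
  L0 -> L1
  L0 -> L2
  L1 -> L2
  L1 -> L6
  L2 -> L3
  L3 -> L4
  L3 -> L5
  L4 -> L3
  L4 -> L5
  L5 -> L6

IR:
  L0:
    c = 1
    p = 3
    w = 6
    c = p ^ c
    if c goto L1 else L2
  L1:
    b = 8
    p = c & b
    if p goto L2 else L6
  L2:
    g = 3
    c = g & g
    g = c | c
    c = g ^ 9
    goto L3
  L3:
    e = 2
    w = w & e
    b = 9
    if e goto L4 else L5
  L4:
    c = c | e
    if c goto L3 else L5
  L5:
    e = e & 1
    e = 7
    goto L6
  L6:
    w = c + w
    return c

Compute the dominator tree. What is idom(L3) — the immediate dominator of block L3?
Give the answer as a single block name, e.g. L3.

Answer: L2

Derivation:
idom tree: L1←L0 L2←L0 L3←L2 L4←L3 L5←L3 L6←L0
Dom at joins:
  L2: preds {L0,L1}: {L0} ∩ {L0,L1} = {L0}; idom=L0
  L3: preds {L2,L4}: {L0,L2} ∩ {L0,L2,L3,L4} = {L0,L2}; idom=L2
  L5: preds {L3,L4}: {L0,L2,L3} ∩ {L0,L2,L3,L4} = {L0,L2,L3}; idom=L3
  L6: preds {L1,L5}: {L0,L1} ∩ {L0,L2,L3,L5} = {L0}; idom=L0

idom(L3) = L2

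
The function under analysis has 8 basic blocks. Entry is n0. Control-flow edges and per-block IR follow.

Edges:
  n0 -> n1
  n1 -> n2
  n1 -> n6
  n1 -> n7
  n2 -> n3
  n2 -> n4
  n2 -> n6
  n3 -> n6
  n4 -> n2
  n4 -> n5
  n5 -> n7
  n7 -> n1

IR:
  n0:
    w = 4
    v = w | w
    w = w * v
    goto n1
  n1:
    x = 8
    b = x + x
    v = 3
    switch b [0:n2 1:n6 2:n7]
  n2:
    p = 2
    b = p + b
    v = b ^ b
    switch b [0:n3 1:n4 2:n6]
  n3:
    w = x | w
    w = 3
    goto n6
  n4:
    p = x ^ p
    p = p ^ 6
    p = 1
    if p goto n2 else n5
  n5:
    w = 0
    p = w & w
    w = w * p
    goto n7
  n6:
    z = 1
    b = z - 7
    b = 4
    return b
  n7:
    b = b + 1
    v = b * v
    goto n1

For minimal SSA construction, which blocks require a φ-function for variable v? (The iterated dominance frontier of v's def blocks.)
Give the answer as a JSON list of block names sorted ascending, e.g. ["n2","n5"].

idom tree: n1←n0 n2←n1 n3←n2 n4←n2 n5←n4 n6←n1 n7←n1
Dom at joins:
  n1: preds {n0,n7}: {n0} ∩ {n0,n1,n7} = {n0}; idom=n0
  n2: preds {n1,n4}: {n0,n1} ∩ {n0,n1,n2,n4} = {n0,n1}; idom=n1
  n6: preds {n1,n2,n3}: {n0,n1} ∩ {n0,n1,n2} ∩ {n0,n1,n2,n3} = {n0,n1}; idom=n1
  n7: preds {n1,n5}: {n0,n1} ∩ {n0,n1,n2,n4,n5} = {n0,n1}; idom=n1

Frontier:
  n1←n0: walk · to n0
  n1←n7: walk n7→n1 to n0
  n2←n1: walk · to n1
  n2←n4: walk n4→n2 to n1
  n6←n1: walk · to n1
  n6←n2: walk n2 to n1
  n6←n3: walk n3→n2 to n1
  n7←n1: walk · to n1
  n7←n5: walk n5→n4→n2 to n1
  n0: DF=∅
  n1: DF={n1}
  n2: DF={n2,n6,n7}
  n3: DF={n6}
  n4: DF={n2,n7}
  n5: DF={n7}
  n6: DF=∅
  n7: DF={n1}

φ for v: defs {n0,n1,n2,n7}
  DF⁺ = {n1,n2,n6,n7}

Answer: ["n1", "n2", "n6", "n7"]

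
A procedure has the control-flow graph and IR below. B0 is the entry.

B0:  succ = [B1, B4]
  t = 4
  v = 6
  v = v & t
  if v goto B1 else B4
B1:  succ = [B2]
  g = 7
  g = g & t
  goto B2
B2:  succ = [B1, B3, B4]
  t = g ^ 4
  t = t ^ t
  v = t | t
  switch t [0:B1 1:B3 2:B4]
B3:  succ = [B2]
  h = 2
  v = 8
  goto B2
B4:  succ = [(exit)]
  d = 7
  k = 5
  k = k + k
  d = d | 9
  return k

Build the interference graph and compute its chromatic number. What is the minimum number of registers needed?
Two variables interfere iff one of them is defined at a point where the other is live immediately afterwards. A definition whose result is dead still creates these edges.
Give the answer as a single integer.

Per-block:
  B0 def {t,v} use ∅
  B1 def {g} use {t}
  B2 def {t,v} use {g}
  B3 def {h,v} use ∅
  B4 def {d,k} use ∅

Backward fixpoint:
  B0 li=∅ lo={t}
  B1 li={t} lo={g}
  B2 li={g} lo={g,t}
  B3 li={g} lo={g}
  B4 li=∅ lo=∅

Conflict graph:
  d — {k}
  g — {h,t,v}
  h — {g}
  k — {d}
  t — {g,v}
  v — {g,t}

Registers:
  {g,t,v} pairwise interfere (3-clique) ⇒ χ ≥ 3
  assign d→R0 g→R0 h→R1 k→R1 t→R1 v→R2 — no edge inside a register ⇒ χ ≤ 3
  χ = 3

Answer: 3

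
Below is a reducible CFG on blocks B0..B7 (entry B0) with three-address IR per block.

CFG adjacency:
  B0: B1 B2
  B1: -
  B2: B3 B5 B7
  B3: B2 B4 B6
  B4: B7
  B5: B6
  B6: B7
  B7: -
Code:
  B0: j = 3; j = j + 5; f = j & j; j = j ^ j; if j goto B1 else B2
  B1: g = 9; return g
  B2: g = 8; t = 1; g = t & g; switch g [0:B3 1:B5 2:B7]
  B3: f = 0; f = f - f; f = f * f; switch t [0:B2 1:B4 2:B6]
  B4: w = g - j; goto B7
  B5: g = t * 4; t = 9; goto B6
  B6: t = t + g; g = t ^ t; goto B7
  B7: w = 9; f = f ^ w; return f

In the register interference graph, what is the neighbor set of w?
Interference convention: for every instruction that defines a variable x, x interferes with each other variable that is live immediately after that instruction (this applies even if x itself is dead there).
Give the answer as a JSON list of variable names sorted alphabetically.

def/use:
  B0: {f,j} / ∅
  B1: {g} / ∅
  B2: {g,t} / ∅
  B3: {f} / {t}
  B4: {w} / {g,j}
  B5: {g,t} / {t}
  B6: {g,t} / {g,t}
  B7: {f,w} / {f}

Live sets:
  live B0: ∅→{f,j}
  live B1: ∅→∅
  live B2: {f,j}→{f,g,j,t}
  live B3: {g,j,t}→{f,g,j,t}
  live B4: {f,g,j}→{f}
  live B5: {f,t}→{f,g,t}
  live B6: {f,g,t}→{f}
  live B7: {f}→∅

Interfere edges:
  f — {g,j,t,w}
  g — {f,j,t}
  j — {f,g,t}
  t — {f,g,j}
  w — {f}

N(w) = ["f"]

Answer: ["f"]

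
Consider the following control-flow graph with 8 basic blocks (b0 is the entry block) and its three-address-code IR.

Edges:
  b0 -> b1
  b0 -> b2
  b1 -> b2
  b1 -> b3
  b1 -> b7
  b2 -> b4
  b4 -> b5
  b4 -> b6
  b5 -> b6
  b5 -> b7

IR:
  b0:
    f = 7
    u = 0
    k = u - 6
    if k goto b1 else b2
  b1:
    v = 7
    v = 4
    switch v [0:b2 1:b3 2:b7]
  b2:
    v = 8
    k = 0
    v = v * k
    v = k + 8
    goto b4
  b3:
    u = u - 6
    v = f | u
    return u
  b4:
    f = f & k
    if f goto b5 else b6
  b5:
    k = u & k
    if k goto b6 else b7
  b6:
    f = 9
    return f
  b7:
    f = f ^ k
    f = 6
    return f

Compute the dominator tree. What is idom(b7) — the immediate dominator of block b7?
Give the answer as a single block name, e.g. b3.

idom tree: b1←b0 b2←b0 b3←b1 b4←b2 b5←b4 b6←b4 b7←b0
Dom∩ at merges:
  b2: preds {b0,b1}: {b0} ∩ {b0,b1} = {b0}; idom=b0
  b6: preds {b4,b5}: {b0,b2,b4} ∩ {b0,b2,b4,b5} = {b0,b2,b4}; idom=b4
  b7: preds {b1,b5}: {b0,b1} ∩ {b0,b2,b4,b5} = {b0}; idom=b0

idom(b7) = b0

Answer: b0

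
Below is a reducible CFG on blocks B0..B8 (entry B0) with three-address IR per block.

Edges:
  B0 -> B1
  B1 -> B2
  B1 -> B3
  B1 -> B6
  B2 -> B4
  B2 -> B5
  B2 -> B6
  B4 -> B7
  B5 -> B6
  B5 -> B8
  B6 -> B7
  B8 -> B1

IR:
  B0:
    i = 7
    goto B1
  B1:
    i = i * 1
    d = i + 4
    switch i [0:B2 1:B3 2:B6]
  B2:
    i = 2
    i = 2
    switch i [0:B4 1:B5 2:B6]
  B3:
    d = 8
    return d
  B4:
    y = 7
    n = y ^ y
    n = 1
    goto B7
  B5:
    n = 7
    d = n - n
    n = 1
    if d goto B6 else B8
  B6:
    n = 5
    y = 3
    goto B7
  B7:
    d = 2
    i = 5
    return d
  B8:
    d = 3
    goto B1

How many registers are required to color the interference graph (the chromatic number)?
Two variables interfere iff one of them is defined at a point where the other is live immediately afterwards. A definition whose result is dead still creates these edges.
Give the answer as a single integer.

def/use:
  B0: def={i} ue=∅
  B1: def={d,i} ue={i}
  B2: def={i} ue=∅
  B3: def={d} ue=∅
  B4: def={n,y} ue=∅
  B5: def={d,n} ue=∅
  B6: def={n,y} ue=∅
  B7: def={d,i} ue=∅
  B8: def={d} ue=∅

Liveness:
  live B0: ∅→{i}
  live B1: {i}→∅
  live B2: ∅→{i}
  live B3: ∅→∅
  live B4: ∅→∅
  live B5: {i}→{i}
  live B6: ∅→∅
  live B7: ∅→∅
  live B8: {i}→{i}

Conflict graph:
  d↔{i,n}
  i↔{d,n}
  n↔{d,i}
  y↔∅

Colouring:
  clique {d,i,n} ⇒ need ≥ 3
  assign d→c0 i→c1 n→c2 y→c0 — no edge inside a register ⇒ χ ≤ 3
  χ = 3

Answer: 3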